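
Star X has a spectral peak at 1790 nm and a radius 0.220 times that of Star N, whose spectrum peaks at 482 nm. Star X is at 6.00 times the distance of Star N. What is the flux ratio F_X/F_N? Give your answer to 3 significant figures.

Wien's law: T_X/T_N = λ_N/λ_X = 482/1790 = 0.2693.
L_X/L_N = (R_X/R_N)²(T_X/T_N)⁴ = (0.220)²(0.2693)⁴ = 2.545×10^-4.
F_X/F_N = (L_X/L_N)/(d_X/d_N)² = 2.545×10^-4/(6.00)² = 7.068×10^-6.

7.07×10^-6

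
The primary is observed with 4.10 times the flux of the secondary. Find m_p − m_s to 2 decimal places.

m_p − m_s = −2.5 log₁₀(F_p/F_s) = −2.5 log₁₀(4.10) = −2.5 × (0.613) = -1.532.

-1.53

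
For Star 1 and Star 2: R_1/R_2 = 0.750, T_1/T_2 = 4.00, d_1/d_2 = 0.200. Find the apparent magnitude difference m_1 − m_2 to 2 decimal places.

-8.89

L_1/L_2 = (0.750)²(4.00)⁴ = 144.0.
F_1/F_2 = (L_1/L_2)/(d_1/d_2)² = 144.0/0.04000 = 3600.
m_1 − m_2 = −2.5 log₁₀(3600) = -8.89.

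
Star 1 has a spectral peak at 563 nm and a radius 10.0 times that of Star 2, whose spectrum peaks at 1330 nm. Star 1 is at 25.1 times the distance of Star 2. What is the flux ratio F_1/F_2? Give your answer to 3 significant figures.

Wien's law: T_1/T_2 = λ_2/λ_1 = 1330/563 = 2.362.
L_1/L_2 = (R_1/R_2)²(T_1/T_2)⁴ = (10.0)²(2.362)⁴ = 3114.
F_1/F_2 = (L_1/L_2)/(d_1/d_2)² = 3114/(25.1)² = 4.943.

4.94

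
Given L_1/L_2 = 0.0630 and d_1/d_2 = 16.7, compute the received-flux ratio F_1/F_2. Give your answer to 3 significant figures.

F = L/(4πd²), so F_1/F_2 = (L_1/L_2) / (d_1/d_2)²
= 0.0630 / (16.7)² = 0.0630 / 278.9 = 2.259×10^-4.

2.26×10^-4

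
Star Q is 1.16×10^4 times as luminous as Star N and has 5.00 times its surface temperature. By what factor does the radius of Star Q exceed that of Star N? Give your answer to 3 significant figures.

L ∝ R²T⁴ gives R ∝ √L / T², so
R_Q/R_N = √(1.16×10^4) / (5.00)² = 107.7 / 25.00 = 4.308.

4.31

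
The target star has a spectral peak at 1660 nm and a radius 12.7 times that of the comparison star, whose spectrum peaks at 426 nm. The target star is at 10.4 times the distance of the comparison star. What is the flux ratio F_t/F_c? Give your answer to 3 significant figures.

0.00647

Wien's law: T_t/T_c = λ_c/λ_t = 426/1660 = 0.2566.
L_t/L_c = (R_t/R_c)²(T_t/T_c)⁴ = (12.7)²(0.2566)⁴ = 0.6995.
F_t/F_c = (L_t/L_c)/(d_t/d_c)² = 0.6995/(10.4)² = 0.006468.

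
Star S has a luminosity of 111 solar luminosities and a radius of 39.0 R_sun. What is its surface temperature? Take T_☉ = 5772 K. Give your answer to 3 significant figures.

3.00×10^3 K

T/T_☉ = (L/L_☉)^(1/4) / (R/R_☉)^(1/2)
T = 5772 × (111)^(1/4) / √(39.0) = 5772 × 3.246 / 6.245 = 3000 K.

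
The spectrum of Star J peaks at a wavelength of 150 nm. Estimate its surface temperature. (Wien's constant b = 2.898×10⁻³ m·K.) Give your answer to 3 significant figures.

1.93×10^4 K

T = b/λ_max = 2.898×10⁻³ / (150×10⁻⁹) = 1.932×10^4 K.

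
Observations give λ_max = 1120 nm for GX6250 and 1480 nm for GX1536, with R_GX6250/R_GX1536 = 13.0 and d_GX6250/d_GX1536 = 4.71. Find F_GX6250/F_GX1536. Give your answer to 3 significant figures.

Wien's law: T_GX6250/T_GX1536 = λ_GX1536/λ_GX6250 = 1480/1120 = 1.321.
L_GX6250/L_GX1536 = (R_GX6250/R_GX1536)²(T_GX6250/T_GX1536)⁴ = (13.0)²(1.321)⁴ = 515.3.
F_GX6250/F_GX1536 = (L_GX6250/L_GX1536)/(d_GX6250/d_GX1536)² = 515.3/(4.71)² = 23.23.

23.2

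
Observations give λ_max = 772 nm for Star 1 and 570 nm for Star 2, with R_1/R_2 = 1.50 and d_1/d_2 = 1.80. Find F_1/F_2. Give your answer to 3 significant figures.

0.206

Wien's law: T_1/T_2 = λ_2/λ_1 = 570/772 = 0.7383.
L_1/L_2 = (R_1/R_2)²(T_1/T_2)⁴ = (1.50)²(0.7383)⁴ = 0.6687.
F_1/F_2 = (L_1/L_2)/(d_1/d_2)² = 0.6687/(1.80)² = 0.2064.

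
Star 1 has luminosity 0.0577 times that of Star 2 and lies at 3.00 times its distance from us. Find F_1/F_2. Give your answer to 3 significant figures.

F = L/(4πd²), so F_1/F_2 = (L_1/L_2) / (d_1/d_2)²
= 0.0577 / (3.00)² = 0.0577 / 9.000 = 0.006411.

0.00641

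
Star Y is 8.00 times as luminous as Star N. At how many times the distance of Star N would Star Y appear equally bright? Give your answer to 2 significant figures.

Equal flux requires L_Y/d_Y² = L_N/d_N², so d_Y/d_N = √(L_Y/L_N)
= √(8.00) = 2.828.

2.8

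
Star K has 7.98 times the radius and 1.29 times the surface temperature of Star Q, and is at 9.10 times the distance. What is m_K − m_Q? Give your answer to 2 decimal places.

L_K/L_Q = (7.98)²(1.29)⁴ = 176.3.
F_K/F_Q = (L_K/L_Q)/(d_K/d_Q)² = 176.3/82.81 = 2.130.
m_K − m_Q = −2.5 log₁₀(2.130) = -0.82.

-0.82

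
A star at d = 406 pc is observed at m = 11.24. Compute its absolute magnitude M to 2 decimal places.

3.20

M = m − 5 log₁₀(d/10 pc) = 11.24 − 5 log₁₀(406/10)
  = 11.24 − 5 × 1.609 = 11.24 − 8.04 = 3.20.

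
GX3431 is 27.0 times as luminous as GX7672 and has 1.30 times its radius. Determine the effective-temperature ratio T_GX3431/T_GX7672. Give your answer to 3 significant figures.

L ∝ R²T⁴ gives T ∝ (L/R²)^(1/4), so
T_GX3431/T_GX7672 = (27.0 / 1.30²)^(1/4) = (15.98)^(1/4) = 1.999.

2.00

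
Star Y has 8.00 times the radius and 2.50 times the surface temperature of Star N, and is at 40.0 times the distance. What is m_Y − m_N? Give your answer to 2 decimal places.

-0.48

L_Y/L_N = (8.00)²(2.50)⁴ = 2500.
F_Y/F_N = (L_Y/L_N)/(d_Y/d_N)² = 2500/1600 = 1.562.
m_Y − m_N = −2.5 log₁₀(1.562) = -0.48.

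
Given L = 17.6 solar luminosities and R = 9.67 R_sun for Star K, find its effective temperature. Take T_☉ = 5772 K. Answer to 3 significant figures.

T/T_☉ = (L/L_☉)^(1/4) / (R/R_☉)^(1/2)
T = 5772 × (17.6)^(1/4) / √(9.67) = 5772 × 2.048 / 3.110 = 3802 K.

3.80×10^3 K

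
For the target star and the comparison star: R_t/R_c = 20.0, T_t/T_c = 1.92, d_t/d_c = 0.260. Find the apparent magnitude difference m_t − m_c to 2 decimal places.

L_t/L_c = (20.0)²(1.92)⁴ = 5436.
F_t/F_c = (L_t/L_c)/(d_t/d_c)² = 5436/0.06760 = 8.041×10^4.
m_t − m_c = −2.5 log₁₀(8.041×10^4) = -12.26.

-12.26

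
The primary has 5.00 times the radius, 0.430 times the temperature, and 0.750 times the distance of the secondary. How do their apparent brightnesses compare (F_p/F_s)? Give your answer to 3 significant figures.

L_p/L_s = (R_p/R_s)²(T_p/T_s)⁴ = (5.00)² × (0.430)⁴ = 0.8547.
F_p/F_s = (L_p/L_s)/(d_p/d_s)² = 0.8547 / (0.750)² = 1.519.

1.52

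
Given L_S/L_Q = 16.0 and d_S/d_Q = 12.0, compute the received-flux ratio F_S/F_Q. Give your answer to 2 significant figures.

0.11

F = L/(4πd²), so F_S/F_Q = (L_S/L_Q) / (d_S/d_Q)²
= 16.0 / (12.0)² = 16.0 / 144.0 = 0.1111.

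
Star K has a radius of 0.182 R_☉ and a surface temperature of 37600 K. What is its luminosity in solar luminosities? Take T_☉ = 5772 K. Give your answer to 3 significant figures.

59.6 solar luminosities

L/L_☉ = (R/R_☉)² (T/T_☉)⁴ = (0.182)² × (37600/5772)⁴
       = 0.03312 × (6.514)⁴ = 0.03312 × 1801 = 59.65.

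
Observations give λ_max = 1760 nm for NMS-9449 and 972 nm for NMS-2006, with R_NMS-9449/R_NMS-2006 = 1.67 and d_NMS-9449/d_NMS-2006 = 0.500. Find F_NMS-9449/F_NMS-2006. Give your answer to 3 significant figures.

1.04

Wien's law: T_NMS-9449/T_NMS-2006 = λ_NMS-2006/λ_NMS-9449 = 972/1760 = 0.5523.
L_NMS-9449/L_NMS-2006 = (R_NMS-9449/R_NMS-2006)²(T_NMS-9449/T_NMS-2006)⁴ = (1.67)²(0.5523)⁴ = 0.2594.
F_NMS-9449/F_NMS-2006 = (L_NMS-9449/L_NMS-2006)/(d_NMS-9449/d_NMS-2006)² = 0.2594/(0.500)² = 1.038.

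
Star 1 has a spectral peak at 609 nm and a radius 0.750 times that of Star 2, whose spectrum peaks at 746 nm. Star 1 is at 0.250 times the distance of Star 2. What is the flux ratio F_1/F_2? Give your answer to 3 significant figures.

Wien's law: T_1/T_2 = λ_2/λ_1 = 746/609 = 1.225.
L_1/L_2 = (R_1/R_2)²(T_1/T_2)⁴ = (0.750)²(1.225)⁴ = 1.267.
F_1/F_2 = (L_1/L_2)/(d_1/d_2)² = 1.267/(0.250)² = 20.26.

20.3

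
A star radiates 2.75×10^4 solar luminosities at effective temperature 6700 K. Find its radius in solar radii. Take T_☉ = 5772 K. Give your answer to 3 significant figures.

R/R_☉ = √(L/L_☉) / (T/T_☉)² = √(2.75×10^4) / (1.161)²
       = 165.8 / 1.347 = 123.1.

123 solar radii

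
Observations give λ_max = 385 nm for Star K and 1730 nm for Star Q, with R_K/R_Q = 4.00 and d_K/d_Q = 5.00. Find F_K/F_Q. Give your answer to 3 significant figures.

261

Wien's law: T_K/T_Q = λ_Q/λ_K = 1730/385 = 4.494.
L_K/L_Q = (R_K/R_Q)²(T_K/T_Q)⁴ = (4.00)²(4.494)⁴ = 6523.
F_K/F_Q = (L_K/L_Q)/(d_K/d_Q)² = 6523/(5.00)² = 260.9.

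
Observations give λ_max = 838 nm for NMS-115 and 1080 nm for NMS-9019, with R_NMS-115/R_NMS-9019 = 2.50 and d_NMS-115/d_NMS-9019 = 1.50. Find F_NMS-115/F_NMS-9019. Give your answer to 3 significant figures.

7.66

Wien's law: T_NMS-115/T_NMS-9019 = λ_NMS-9019/λ_NMS-115 = 1080/838 = 1.289.
L_NMS-115/L_NMS-9019 = (R_NMS-115/R_NMS-9019)²(T_NMS-115/T_NMS-9019)⁴ = (2.50)²(1.289)⁴ = 17.24.
F_NMS-115/F_NMS-9019 = (L_NMS-115/L_NMS-9019)/(d_NMS-115/d_NMS-9019)² = 17.24/(1.50)² = 7.663.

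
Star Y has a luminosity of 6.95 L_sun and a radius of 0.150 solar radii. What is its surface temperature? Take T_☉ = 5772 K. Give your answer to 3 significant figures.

2.42×10^4 K

T/T_☉ = (L/L_☉)^(1/4) / (R/R_☉)^(1/2)
T = 5772 × (6.95)^(1/4) / √(0.150) = 5772 × 1.624 / 0.3873 = 2.420×10^4 K.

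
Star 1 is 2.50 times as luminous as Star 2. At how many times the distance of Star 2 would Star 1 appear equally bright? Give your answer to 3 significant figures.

Equal flux requires L_1/d_1² = L_2/d_2², so d_1/d_2 = √(L_1/L_2)
= √(2.50) = 1.581.

1.58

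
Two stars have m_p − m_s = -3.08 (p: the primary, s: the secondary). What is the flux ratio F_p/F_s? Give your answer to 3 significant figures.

F_p/F_s = 10^(−(m_p − m_s)/2.5) = 10^(3.08/2.5) = 10^1.232 = 17.06.

17.1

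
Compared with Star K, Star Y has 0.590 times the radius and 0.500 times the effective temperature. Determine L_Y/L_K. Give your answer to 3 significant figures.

From the Stefan–Boltzmann law, L ∝ R²T⁴, so
L_Y/L_K = (R_Y/R_K)² (T_Y/T_K)⁴ = (0.590)² × (0.500)⁴ = 0.3481 × 0.06250 = 0.02176.

0.0218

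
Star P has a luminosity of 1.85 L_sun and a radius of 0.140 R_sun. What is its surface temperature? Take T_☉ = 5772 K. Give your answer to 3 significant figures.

1.80×10^4 K

T/T_☉ = (L/L_☉)^(1/4) / (R/R_☉)^(1/2)
T = 5772 × (1.85)^(1/4) / √(0.140) = 5772 × 1.166 / 0.3742 = 1.799×10^4 K.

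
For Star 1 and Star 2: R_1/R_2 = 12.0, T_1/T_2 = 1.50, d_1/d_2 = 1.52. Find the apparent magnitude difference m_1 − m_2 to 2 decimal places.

-6.25

L_1/L_2 = (12.0)²(1.50)⁴ = 729.0.
F_1/F_2 = (L_1/L_2)/(d_1/d_2)² = 729.0/2.310 = 315.5.
m_1 − m_2 = −2.5 log₁₀(315.5) = -6.25.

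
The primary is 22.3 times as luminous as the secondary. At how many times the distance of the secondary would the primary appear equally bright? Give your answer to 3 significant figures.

4.72

Equal flux requires L_p/d_p² = L_s/d_s², so d_p/d_s = √(L_p/L_s)
= √(22.3) = 4.722.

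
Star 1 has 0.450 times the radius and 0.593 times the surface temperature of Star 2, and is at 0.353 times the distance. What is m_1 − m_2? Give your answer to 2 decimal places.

1.74

L_1/L_2 = (0.450)²(0.593)⁴ = 0.02504.
F_1/F_2 = (L_1/L_2)/(d_1/d_2)² = 0.02504/0.1246 = 0.2010.
m_1 − m_2 = −2.5 log₁₀(0.2010) = 1.74.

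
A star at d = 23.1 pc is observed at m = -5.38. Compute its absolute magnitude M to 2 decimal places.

-7.20

M = m − 5 log₁₀(d/10 pc) = -5.38 − 5 log₁₀(23.1/10)
  = -5.38 − 5 × 0.364 = -5.38 − 1.82 = -7.20.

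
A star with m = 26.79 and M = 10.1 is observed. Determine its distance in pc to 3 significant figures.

m − M = 5 log₁₀(d/10 pc)
26.79 − (10.1) = 16.69 = 5 log₁₀(d/10)
d = 10 × 10^(16.69/5) = 10 × 10^3.338 = 2.178×10^4 pc.

2.18×10^4 pc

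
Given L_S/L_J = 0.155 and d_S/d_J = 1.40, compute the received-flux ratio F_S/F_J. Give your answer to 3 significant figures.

F = L/(4πd²), so F_S/F_J = (L_S/L_J) / (d_S/d_J)²
= 0.155 / (1.40)² = 0.155 / 1.960 = 0.07908.

0.0791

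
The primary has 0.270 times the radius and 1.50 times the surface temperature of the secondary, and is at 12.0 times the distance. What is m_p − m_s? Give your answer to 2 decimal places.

L_p/L_s = (0.270)²(1.50)⁴ = 0.3691.
F_p/F_s = (L_p/L_s)/(d_p/d_s)² = 0.3691/144.0 = 0.002563.
m_p − m_s = −2.5 log₁₀(0.002563) = 6.48.

6.48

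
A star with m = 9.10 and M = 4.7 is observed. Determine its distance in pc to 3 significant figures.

75.9 pc

m − M = 5 log₁₀(d/10 pc)
9.10 − (4.7) = 4.40 = 5 log₁₀(d/10)
d = 10 × 10^(4.40/5) = 10 × 10^0.880 = 75.86 pc.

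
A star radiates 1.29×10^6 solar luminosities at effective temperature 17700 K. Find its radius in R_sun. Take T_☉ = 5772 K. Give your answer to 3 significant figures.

R/R_☉ = √(L/L_☉) / (T/T_☉)² = √(1.29×10^6) / (3.067)²
       = 1136 / 9.404 = 120.8.

121 R_sun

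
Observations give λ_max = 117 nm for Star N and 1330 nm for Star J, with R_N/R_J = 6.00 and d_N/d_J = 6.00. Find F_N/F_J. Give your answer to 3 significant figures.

1.67×10^4

Wien's law: T_N/T_J = λ_J/λ_N = 1330/117 = 11.37.
L_N/L_J = (R_N/R_J)²(T_N/T_J)⁴ = (6.00)²(11.37)⁴ = 6.011×10^5.
F_N/F_J = (L_N/L_J)/(d_N/d_J)² = 6.011×10^5/(6.00)² = 1.670×10^4.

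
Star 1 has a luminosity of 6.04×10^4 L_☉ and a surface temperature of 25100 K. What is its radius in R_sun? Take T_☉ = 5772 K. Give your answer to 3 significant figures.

13.0 R_sun

R/R_☉ = √(L/L_☉) / (T/T_☉)² = √(6.04×10^4) / (4.349)²
       = 245.8 / 18.91 = 13.00.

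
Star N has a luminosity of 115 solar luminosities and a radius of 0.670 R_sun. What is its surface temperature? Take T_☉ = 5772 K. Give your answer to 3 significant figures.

2.31×10^4 K

T/T_☉ = (L/L_☉)^(1/4) / (R/R_☉)^(1/2)
T = 5772 × (115)^(1/4) / √(0.670) = 5772 × 3.275 / 0.8185 = 2.309×10^4 K.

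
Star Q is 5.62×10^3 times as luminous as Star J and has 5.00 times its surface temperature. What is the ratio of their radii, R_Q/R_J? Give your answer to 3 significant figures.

L ∝ R²T⁴ gives R ∝ √L / T², so
R_Q/R_J = √(5.62×10^3) / (5.00)² = 74.97 / 25.00 = 2.999.

3.00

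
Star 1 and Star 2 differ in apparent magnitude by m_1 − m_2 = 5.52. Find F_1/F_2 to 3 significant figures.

F_1/F_2 = 10^(−(m_1 − m_2)/2.5) = 10^(-5.52/2.5) = 10^-2.208 = 0.006194.

0.00619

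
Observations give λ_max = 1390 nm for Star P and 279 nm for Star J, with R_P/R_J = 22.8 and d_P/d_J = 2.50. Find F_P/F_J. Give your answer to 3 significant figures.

Wien's law: T_P/T_J = λ_J/λ_P = 279/1390 = 0.2007.
L_P/L_J = (R_P/R_J)²(T_P/T_J)⁴ = (22.8)²(0.2007)⁴ = 0.8438.
F_P/F_J = (L_P/L_J)/(d_P/d_J)² = 0.8438/(2.50)² = 0.1350.

0.135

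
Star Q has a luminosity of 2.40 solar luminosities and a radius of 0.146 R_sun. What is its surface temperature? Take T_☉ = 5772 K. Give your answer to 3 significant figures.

1.88×10^4 K

T/T_☉ = (L/L_☉)^(1/4) / (R/R_☉)^(1/2)
T = 5772 × (2.40)^(1/4) / √(0.146) = 5772 × 1.245 / 0.3821 = 1.880×10^4 K.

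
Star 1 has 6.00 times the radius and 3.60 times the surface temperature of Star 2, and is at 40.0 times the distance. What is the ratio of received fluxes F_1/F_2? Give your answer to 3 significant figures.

3.78

L_1/L_2 = (R_1/R_2)²(T_1/T_2)⁴ = (6.00)² × (3.60)⁴ = 6047.
F_1/F_2 = (L_1/L_2)/(d_1/d_2)² = 6047 / (40.0)² = 3.779.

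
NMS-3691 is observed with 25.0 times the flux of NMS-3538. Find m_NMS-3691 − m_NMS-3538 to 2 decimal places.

-3.49

m_NMS-3691 − m_NMS-3538 = −2.5 log₁₀(F_NMS-3691/F_NMS-3538) = −2.5 log₁₀(25.0) = −2.5 × (1.398) = -3.495.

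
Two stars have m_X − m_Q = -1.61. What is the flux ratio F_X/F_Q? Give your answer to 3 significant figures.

4.41

F_X/F_Q = 10^(−(m_X − m_Q)/2.5) = 10^(1.61/2.5) = 10^0.644 = 4.406.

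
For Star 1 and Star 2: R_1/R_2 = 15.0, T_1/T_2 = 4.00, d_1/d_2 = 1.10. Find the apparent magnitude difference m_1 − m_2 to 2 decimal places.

L_1/L_2 = (15.0)²(4.00)⁴ = 5.760×10^4.
F_1/F_2 = (L_1/L_2)/(d_1/d_2)² = 5.760×10^4/1.210 = 4.760×10^4.
m_1 − m_2 = −2.5 log₁₀(4.760×10^4) = -11.69.

-11.69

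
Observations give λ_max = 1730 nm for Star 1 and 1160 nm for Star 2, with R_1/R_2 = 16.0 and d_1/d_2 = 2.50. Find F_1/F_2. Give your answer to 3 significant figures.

Wien's law: T_1/T_2 = λ_2/λ_1 = 1160/1730 = 0.6705.
L_1/L_2 = (R_1/R_2)²(T_1/T_2)⁴ = (16.0)²(0.6705)⁴ = 51.75.
F_1/F_2 = (L_1/L_2)/(d_1/d_2)² = 51.75/(2.50)² = 8.280.

8.28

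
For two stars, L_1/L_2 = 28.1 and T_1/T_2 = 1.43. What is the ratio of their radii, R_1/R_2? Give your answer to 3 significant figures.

2.59

L ∝ R²T⁴ gives R ∝ √L / T², so
R_1/R_2 = √(28.1) / (1.43)² = 5.301 / 2.045 = 2.592.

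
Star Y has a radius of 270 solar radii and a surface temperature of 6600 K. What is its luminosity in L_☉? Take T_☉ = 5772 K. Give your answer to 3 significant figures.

L/L_☉ = (R/R_☉)² (T/T_☉)⁴ = (270)² × (6600/5772)⁴
       = 7.290×10^4 × (1.143)⁴ = 7.290×10^4 × 1.710 = 1.246×10^5.

1.25×10^5 L_☉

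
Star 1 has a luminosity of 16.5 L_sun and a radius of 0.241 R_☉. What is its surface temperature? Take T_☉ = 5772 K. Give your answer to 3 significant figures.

2.37×10^4 K

T/T_☉ = (L/L_☉)^(1/4) / (R/R_☉)^(1/2)
T = 5772 × (16.5)^(1/4) / √(0.241) = 5772 × 2.015 / 0.4909 = 2.370×10^4 K.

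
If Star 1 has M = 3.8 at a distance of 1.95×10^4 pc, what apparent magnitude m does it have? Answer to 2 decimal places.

m = M + 5 log₁₀(d/10 pc) = 3.8 + 5 log₁₀(1.95×10^4/10)
  = 3.8 + 5 × 3.290 = 3.8 + 16.45 = 20.25.

20.25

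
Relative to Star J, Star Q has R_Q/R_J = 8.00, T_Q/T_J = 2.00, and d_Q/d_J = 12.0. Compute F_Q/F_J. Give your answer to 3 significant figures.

7.11

L_Q/L_J = (R_Q/R_J)²(T_Q/T_J)⁴ = (8.00)² × (2.00)⁴ = 1024.
F_Q/F_J = (L_Q/L_J)/(d_Q/d_J)² = 1024 / (12.0)² = 7.111.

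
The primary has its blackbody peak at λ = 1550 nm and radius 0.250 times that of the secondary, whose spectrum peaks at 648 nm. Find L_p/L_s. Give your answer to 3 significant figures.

0.00191

Wien's law gives T ∝ 1/λ_max, so T_p/T_s = λ_s/λ_p = 648/1550 = 0.4181.
Then L ∝ R²T⁴ gives L_p/L_s = (0.250)² × (0.4181)⁴ = 0.06250 × 0.03055 = 0.001909.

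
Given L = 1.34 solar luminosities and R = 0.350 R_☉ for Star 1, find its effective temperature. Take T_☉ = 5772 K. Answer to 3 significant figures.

T/T_☉ = (L/L_☉)^(1/4) / (R/R_☉)^(1/2)
T = 5772 × (1.34)^(1/4) / √(0.350) = 5772 × 1.076 / 0.5916 = 1.050×10^4 K.

1.05×10^4 K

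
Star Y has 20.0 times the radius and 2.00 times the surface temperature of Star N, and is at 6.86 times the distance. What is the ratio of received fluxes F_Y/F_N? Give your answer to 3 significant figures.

L_Y/L_N = (R_Y/R_N)²(T_Y/T_N)⁴ = (20.0)² × (2.00)⁴ = 6400.
F_Y/F_N = (L_Y/L_N)/(d_Y/d_N)² = 6400 / (6.86)² = 136.0.

136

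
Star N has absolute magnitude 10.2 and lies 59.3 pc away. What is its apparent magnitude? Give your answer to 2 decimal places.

14.07

m = M + 5 log₁₀(d/10 pc) = 10.2 + 5 log₁₀(59.3/10)
  = 10.2 + 5 × 0.773 = 10.2 + 3.87 = 14.07.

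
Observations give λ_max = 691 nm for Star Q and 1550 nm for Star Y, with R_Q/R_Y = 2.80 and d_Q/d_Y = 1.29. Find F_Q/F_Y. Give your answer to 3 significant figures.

119

Wien's law: T_Q/T_Y = λ_Y/λ_Q = 1550/691 = 2.243.
L_Q/L_Y = (R_Q/R_Y)²(T_Q/T_Y)⁴ = (2.80)²(2.243)⁴ = 198.5.
F_Q/F_Y = (L_Q/L_Y)/(d_Q/d_Y)² = 198.5/(1.29)² = 119.3.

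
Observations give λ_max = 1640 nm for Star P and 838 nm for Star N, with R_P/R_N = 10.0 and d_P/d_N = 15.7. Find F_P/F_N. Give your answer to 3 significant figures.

Wien's law: T_P/T_N = λ_N/λ_P = 838/1640 = 0.5110.
L_P/L_N = (R_P/R_N)²(T_P/T_N)⁴ = (10.0)²(0.5110)⁴ = 6.817.
F_P/F_N = (L_P/L_N)/(d_P/d_N)² = 6.817/(15.7)² = 0.02766.

0.0277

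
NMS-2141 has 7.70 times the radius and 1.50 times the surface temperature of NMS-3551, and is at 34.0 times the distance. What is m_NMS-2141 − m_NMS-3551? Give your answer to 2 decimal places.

L_NMS-2141/L_NMS-3551 = (7.70)²(1.50)⁴ = 300.2.
F_NMS-2141/F_NMS-3551 = (L_NMS-2141/L_NMS-3551)/(d_NMS-2141/d_NMS-3551)² = 300.2/1156 = 0.2597.
m_NMS-2141 − m_NMS-3551 = −2.5 log₁₀(0.2597) = 1.46.

1.46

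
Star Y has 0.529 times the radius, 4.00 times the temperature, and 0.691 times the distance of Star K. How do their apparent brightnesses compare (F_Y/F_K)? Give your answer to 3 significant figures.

L_Y/L_K = (R_Y/R_K)²(T_Y/T_K)⁴ = (0.529)² × (4.00)⁴ = 71.64.
F_Y/F_K = (L_Y/L_K)/(d_Y/d_K)² = 71.64 / (0.691)² = 150.0.

150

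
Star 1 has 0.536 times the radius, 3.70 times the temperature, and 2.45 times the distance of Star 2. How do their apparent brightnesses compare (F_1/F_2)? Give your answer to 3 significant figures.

L_1/L_2 = (R_1/R_2)²(T_1/T_2)⁴ = (0.536)² × (3.70)⁴ = 53.84.
F_1/F_2 = (L_1/L_2)/(d_1/d_2)² = 53.84 / (2.45)² = 8.970.

8.97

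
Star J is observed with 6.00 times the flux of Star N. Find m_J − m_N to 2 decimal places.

m_J − m_N = −2.5 log₁₀(F_J/F_N) = −2.5 log₁₀(6.00) = −2.5 × (0.778) = -1.945.

-1.95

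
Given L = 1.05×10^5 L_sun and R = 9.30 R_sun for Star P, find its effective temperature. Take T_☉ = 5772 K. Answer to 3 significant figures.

T/T_☉ = (L/L_☉)^(1/4) / (R/R_☉)^(1/2)
T = 5772 × (1.05×10^5)^(1/4) / √(9.30) = 5772 × 18.00 / 3.050 = 3.407×10^4 K.

3.41×10^4 K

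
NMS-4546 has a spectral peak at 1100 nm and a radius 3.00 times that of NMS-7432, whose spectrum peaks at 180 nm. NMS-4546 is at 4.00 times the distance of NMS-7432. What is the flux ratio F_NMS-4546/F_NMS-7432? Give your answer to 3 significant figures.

4.03×10^-4

Wien's law: T_NMS-4546/T_NMS-7432 = λ_NMS-7432/λ_NMS-4546 = 180/1100 = 0.1636.
L_NMS-4546/L_NMS-7432 = (R_NMS-4546/R_NMS-7432)²(T_NMS-4546/T_NMS-7432)⁴ = (3.00)²(0.1636)⁴ = 0.006453.
F_NMS-4546/F_NMS-7432 = (L_NMS-4546/L_NMS-7432)/(d_NMS-4546/d_NMS-7432)² = 0.006453/(4.00)² = 4.033×10^-4.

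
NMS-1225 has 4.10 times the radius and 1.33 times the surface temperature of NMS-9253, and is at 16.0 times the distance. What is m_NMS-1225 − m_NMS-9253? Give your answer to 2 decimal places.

1.72

L_NMS-1225/L_NMS-9253 = (4.10)²(1.33)⁴ = 52.60.
F_NMS-1225/F_NMS-9253 = (L_NMS-1225/L_NMS-9253)/(d_NMS-1225/d_NMS-9253)² = 52.60/256.0 = 0.2055.
m_NMS-1225 − m_NMS-9253 = −2.5 log₁₀(0.2055) = 1.72.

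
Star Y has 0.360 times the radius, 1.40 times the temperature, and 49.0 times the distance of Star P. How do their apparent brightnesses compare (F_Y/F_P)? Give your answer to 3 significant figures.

L_Y/L_P = (R_Y/R_P)²(T_Y/T_P)⁴ = (0.360)² × (1.40)⁴ = 0.4979.
F_Y/F_P = (L_Y/L_P)/(d_Y/d_P)² = 0.4979 / (49.0)² = 2.074×10^-4.

2.07×10^-4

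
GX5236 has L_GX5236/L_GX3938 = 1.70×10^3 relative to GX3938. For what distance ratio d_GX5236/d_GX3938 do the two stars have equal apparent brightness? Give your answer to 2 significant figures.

41

Equal flux requires L_GX5236/d_GX5236² = L_GX3938/d_GX3938², so d_GX5236/d_GX3938 = √(L_GX5236/L_GX3938)
= √(1.70×10^3) = 41.23.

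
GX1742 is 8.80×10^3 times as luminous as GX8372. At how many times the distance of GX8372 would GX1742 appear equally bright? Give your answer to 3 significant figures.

93.8

Equal flux requires L_GX1742/d_GX1742² = L_GX8372/d_GX8372², so d_GX1742/d_GX8372 = √(L_GX1742/L_GX8372)
= √(8.80×10^3) = 93.81.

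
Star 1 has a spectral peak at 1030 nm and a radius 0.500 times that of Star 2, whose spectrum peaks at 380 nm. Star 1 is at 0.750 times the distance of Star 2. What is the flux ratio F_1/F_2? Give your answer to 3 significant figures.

0.00823

Wien's law: T_1/T_2 = λ_2/λ_1 = 380/1030 = 0.3689.
L_1/L_2 = (R_1/R_2)²(T_1/T_2)⁴ = (0.500)²(0.3689)⁴ = 0.004632.
F_1/F_2 = (L_1/L_2)/(d_1/d_2)² = 0.004632/(0.750)² = 0.008234.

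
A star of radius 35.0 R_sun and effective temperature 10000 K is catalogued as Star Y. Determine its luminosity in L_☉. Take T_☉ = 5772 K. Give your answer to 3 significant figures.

1.10×10^4 L_☉

L/L_☉ = (R/R_☉)² (T/T_☉)⁴ = (35.0)² × (10000/5772)⁴
       = 1225 × (1.733)⁴ = 1225 × 9.009 = 1.104×10^4.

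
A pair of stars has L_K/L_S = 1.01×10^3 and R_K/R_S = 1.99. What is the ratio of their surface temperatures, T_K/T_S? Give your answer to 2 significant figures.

4.0

L ∝ R²T⁴ gives T ∝ (L/R²)^(1/4), so
T_K/T_S = (1.01×10^3 / 1.99²)^(1/4) = (255.0)^(1/4) = 3.996.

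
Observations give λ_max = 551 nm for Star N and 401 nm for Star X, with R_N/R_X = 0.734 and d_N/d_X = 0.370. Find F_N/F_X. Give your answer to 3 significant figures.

1.10

Wien's law: T_N/T_X = λ_X/λ_N = 401/551 = 0.7278.
L_N/L_X = (R_N/R_X)²(T_N/T_X)⁴ = (0.734)²(0.7278)⁴ = 0.1511.
F_N/F_X = (L_N/L_X)/(d_N/d_X)² = 0.1511/(0.370)² = 1.104.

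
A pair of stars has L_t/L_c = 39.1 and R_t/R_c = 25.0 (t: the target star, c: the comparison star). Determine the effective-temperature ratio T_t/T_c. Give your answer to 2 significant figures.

0.50

L ∝ R²T⁴ gives T ∝ (L/R²)^(1/4), so
T_t/T_c = (39.1 / 25.0²)^(1/4) = (0.06256)^(1/4) = 0.5001.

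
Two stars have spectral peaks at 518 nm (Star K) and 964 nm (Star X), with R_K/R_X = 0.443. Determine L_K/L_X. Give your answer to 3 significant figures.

2.35

Wien's law gives T ∝ 1/λ_max, so T_K/T_X = λ_X/λ_K = 964/518 = 1.861.
Then L ∝ R²T⁴ gives L_K/L_X = (0.443)² × (1.861)⁴ = 0.1962 × 11.99 = 2.354.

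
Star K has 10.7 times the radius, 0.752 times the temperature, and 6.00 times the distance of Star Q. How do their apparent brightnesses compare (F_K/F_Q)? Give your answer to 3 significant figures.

1.02

L_K/L_Q = (R_K/R_Q)²(T_K/T_Q)⁴ = (10.7)² × (0.752)⁴ = 36.61.
F_K/F_Q = (L_K/L_Q)/(d_K/d_Q)² = 36.61 / (6.00)² = 1.017.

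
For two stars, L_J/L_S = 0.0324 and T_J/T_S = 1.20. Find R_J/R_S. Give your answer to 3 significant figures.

0.125

L ∝ R²T⁴ gives R ∝ √L / T², so
R_J/R_S = √(0.0324) / (1.20)² = 0.1800 / 1.440 = 0.1250.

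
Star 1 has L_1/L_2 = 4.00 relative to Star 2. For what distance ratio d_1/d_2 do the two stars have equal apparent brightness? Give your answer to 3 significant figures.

2.00

Equal flux requires L_1/d_1² = L_2/d_2², so d_1/d_2 = √(L_1/L_2)
= √(4.00) = 2.000.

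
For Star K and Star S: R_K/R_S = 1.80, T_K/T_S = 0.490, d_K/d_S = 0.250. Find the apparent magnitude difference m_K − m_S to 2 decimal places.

L_K/L_S = (1.80)²(0.490)⁴ = 0.1868.
F_K/F_S = (L_K/L_S)/(d_K/d_S)² = 0.1868/0.06250 = 2.988.
m_K − m_S = −2.5 log₁₀(2.988) = -1.19.

-1.19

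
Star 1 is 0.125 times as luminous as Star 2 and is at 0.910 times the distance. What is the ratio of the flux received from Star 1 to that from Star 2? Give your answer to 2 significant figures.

F = L/(4πd²), so F_1/F_2 = (L_1/L_2) / (d_1/d_2)²
= 0.125 / (0.910)² = 0.125 / 0.8281 = 0.1509.

0.15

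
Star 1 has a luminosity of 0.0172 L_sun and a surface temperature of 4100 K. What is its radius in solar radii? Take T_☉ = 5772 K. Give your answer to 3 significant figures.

0.260 solar radii

R/R_☉ = √(L/L_☉) / (T/T_☉)² = √(0.0172) / (0.7103)²
       = 0.1311 / 0.5046 = 0.2599.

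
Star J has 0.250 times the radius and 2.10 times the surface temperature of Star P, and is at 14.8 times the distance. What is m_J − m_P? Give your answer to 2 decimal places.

L_J/L_P = (0.250)²(2.10)⁴ = 1.216.
F_J/F_P = (L_J/L_P)/(d_J/d_P)² = 1.216/219.0 = 0.005549.
m_J − m_P = −2.5 log₁₀(0.005549) = 5.64.

5.64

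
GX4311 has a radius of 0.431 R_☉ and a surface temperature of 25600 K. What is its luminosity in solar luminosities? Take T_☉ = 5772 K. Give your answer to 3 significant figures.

L/L_☉ = (R/R_☉)² (T/T_☉)⁴ = (0.431)² × (25600/5772)⁴
       = 0.1858 × (4.435)⁴ = 0.1858 × 386.9 = 71.88.

71.9 solar luminosities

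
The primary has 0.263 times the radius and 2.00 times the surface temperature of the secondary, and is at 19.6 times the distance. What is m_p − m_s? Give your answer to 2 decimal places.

L_p/L_s = (0.263)²(2.00)⁴ = 1.107.
F_p/F_s = (L_p/L_s)/(d_p/d_s)² = 1.107/384.2 = 0.002881.
m_p − m_s = −2.5 log₁₀(0.002881) = 6.35.

6.35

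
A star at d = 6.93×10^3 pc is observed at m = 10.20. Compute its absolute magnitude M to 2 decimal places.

M = m − 5 log₁₀(d/10 pc) = 10.20 − 5 log₁₀(6.93×10^3/10)
  = 10.20 − 5 × 2.841 = 10.20 − 14.20 = -4.00.

-4.00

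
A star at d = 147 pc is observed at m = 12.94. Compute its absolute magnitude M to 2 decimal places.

M = m − 5 log₁₀(d/10 pc) = 12.94 − 5 log₁₀(147/10)
  = 12.94 − 5 × 1.167 = 12.94 − 5.84 = 7.10.

7.10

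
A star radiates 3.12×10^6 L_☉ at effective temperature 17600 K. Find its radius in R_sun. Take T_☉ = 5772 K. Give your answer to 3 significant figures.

190 R_sun

R/R_☉ = √(L/L_☉) / (T/T_☉)² = √(3.12×10^6) / (3.049)²
       = 1766 / 9.298 = 190.0.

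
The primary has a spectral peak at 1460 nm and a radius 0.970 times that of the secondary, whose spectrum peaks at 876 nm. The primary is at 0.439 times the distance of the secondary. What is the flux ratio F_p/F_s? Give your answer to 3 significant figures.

0.633

Wien's law: T_p/T_s = λ_s/λ_p = 876/1460 = 0.6000.
L_p/L_s = (R_p/R_s)²(T_p/T_s)⁴ = (0.970)²(0.6000)⁴ = 0.1219.
F_p/F_s = (L_p/L_s)/(d_p/d_s)² = 0.1219/(0.439)² = 0.6327.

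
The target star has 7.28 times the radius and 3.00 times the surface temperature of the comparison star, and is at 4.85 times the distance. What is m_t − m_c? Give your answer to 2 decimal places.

-5.65

L_t/L_c = (7.28)²(3.00)⁴ = 4293.
F_t/F_c = (L_t/L_c)/(d_t/d_c)² = 4293/23.52 = 182.5.
m_t − m_c = −2.5 log₁₀(182.5) = -5.65.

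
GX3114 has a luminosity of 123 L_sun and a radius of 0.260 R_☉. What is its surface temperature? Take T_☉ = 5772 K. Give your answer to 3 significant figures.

3.77×10^4 K

T/T_☉ = (L/L_☉)^(1/4) / (R/R_☉)^(1/2)
T = 5772 × (123)^(1/4) / √(0.260) = 5772 × 3.330 / 0.5099 = 3.770×10^4 K.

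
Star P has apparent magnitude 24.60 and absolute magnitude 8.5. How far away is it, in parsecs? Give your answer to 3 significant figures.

m − M = 5 log₁₀(d/10 pc)
24.60 − (8.5) = 16.10 = 5 log₁₀(d/10)
d = 10 × 10^(16.10/5) = 10 × 10^3.220 = 1.660×10^4 pc.

1.66×10^4 pc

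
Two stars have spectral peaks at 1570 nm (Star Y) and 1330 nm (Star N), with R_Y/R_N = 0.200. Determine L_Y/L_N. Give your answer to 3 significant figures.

Wien's law gives T ∝ 1/λ_max, so T_Y/T_N = λ_N/λ_Y = 1330/1570 = 0.8471.
Then L ∝ R²T⁴ gives L_Y/L_N = (0.200)² × (0.8471)⁴ = 0.04000 × 0.5150 = 0.02060.

0.0206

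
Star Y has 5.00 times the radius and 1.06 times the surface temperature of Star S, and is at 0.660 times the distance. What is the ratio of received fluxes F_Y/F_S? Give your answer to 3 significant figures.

72.5

L_Y/L_S = (R_Y/R_S)²(T_Y/T_S)⁴ = (5.00)² × (1.06)⁴ = 31.56.
F_Y/F_S = (L_Y/L_S)/(d_Y/d_S)² = 31.56 / (0.660)² = 72.46.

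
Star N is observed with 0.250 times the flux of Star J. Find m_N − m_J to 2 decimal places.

1.51

m_N − m_J = −2.5 log₁₀(F_N/F_J) = −2.5 log₁₀(0.250) = −2.5 × (-0.602) = 1.505.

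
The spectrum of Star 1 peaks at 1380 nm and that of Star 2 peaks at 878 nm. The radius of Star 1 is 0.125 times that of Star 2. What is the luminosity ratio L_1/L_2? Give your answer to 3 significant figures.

Wien's law gives T ∝ 1/λ_max, so T_1/T_2 = λ_2/λ_1 = 878/1380 = 0.6362.
Then L ∝ R²T⁴ gives L_1/L_2 = (0.125)² × (0.6362)⁴ = 0.01562 × 0.1639 = 0.002560.

0.00256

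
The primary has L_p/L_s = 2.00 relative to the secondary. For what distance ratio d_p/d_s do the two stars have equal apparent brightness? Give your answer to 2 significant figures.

1.4

Equal flux requires L_p/d_p² = L_s/d_s², so d_p/d_s = √(L_p/L_s)
= √(2.00) = 1.414.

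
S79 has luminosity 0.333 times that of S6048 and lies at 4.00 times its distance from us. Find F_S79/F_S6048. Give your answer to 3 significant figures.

0.0208

F = L/(4πd²), so F_S79/F_S6048 = (L_S79/L_S6048) / (d_S79/d_S6048)²
= 0.333 / (4.00)² = 0.333 / 16.00 = 0.02081.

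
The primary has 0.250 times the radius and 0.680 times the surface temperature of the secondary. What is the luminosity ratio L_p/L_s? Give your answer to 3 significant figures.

0.0134

From the Stefan–Boltzmann law, L ∝ R²T⁴, so
L_p/L_s = (R_p/R_s)² (T_p/T_s)⁴ = (0.250)² × (0.680)⁴ = 0.06250 × 0.2138 = 0.01336.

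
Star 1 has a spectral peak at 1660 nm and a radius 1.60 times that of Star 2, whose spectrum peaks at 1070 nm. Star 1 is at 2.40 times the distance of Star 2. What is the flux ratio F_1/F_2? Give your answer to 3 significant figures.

Wien's law: T_1/T_2 = λ_2/λ_1 = 1070/1660 = 0.6446.
L_1/L_2 = (R_1/R_2)²(T_1/T_2)⁴ = (1.60)²(0.6446)⁴ = 0.4419.
F_1/F_2 = (L_1/L_2)/(d_1/d_2)² = 0.4419/(2.40)² = 0.07672.

0.0767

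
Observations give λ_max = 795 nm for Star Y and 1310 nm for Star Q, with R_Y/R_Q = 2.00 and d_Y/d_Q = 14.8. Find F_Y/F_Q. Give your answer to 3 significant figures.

0.135

Wien's law: T_Y/T_Q = λ_Q/λ_Y = 1310/795 = 1.648.
L_Y/L_Q = (R_Y/R_Q)²(T_Y/T_Q)⁴ = (2.00)²(1.648)⁴ = 29.49.
F_Y/F_Q = (L_Y/L_Q)/(d_Y/d_Q)² = 29.49/(14.8)² = 0.1346.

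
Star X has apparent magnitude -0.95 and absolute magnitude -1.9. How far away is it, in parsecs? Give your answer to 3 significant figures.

m − M = 5 log₁₀(d/10 pc)
-0.95 − (-1.9) = 0.95 = 5 log₁₀(d/10)
d = 10 × 10^(0.95/5) = 10 × 10^0.190 = 15.49 pc.

15.5 pc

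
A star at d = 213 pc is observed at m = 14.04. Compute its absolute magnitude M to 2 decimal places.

7.40

M = m − 5 log₁₀(d/10 pc) = 14.04 − 5 log₁₀(213/10)
  = 14.04 − 5 × 1.328 = 14.04 − 6.64 = 7.40.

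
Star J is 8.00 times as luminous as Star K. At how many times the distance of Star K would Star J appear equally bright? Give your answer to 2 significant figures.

2.8

Equal flux requires L_J/d_J² = L_K/d_K², so d_J/d_K = √(L_J/L_K)
= √(8.00) = 2.828.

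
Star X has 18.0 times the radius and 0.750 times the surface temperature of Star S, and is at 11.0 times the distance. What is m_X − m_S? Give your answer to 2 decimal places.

L_X/L_S = (18.0)²(0.750)⁴ = 102.5.
F_X/F_S = (L_X/L_S)/(d_X/d_S)² = 102.5/121.0 = 0.8472.
m_X − m_S = −2.5 log₁₀(0.8472) = 0.18.

0.18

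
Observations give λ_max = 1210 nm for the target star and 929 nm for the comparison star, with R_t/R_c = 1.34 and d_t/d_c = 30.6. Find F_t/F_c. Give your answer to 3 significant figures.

6.66×10^-4

Wien's law: T_t/T_c = λ_c/λ_t = 929/1210 = 0.7678.
L_t/L_c = (R_t/R_c)²(T_t/T_c)⁴ = (1.34)²(0.7678)⁴ = 0.6239.
F_t/F_c = (L_t/L_c)/(d_t/d_c)² = 0.6239/(30.6)² = 6.663×10^-4.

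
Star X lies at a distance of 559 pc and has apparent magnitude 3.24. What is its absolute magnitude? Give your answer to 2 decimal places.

-5.50

M = m − 5 log₁₀(d/10 pc) = 3.24 − 5 log₁₀(559/10)
  = 3.24 − 5 × 1.747 = 3.24 − 8.74 = -5.50.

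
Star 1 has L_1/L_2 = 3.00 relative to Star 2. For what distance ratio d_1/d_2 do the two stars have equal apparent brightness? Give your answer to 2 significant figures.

Equal flux requires L_1/d_1² = L_2/d_2², so d_1/d_2 = √(L_1/L_2)
= √(3.00) = 1.732.

1.7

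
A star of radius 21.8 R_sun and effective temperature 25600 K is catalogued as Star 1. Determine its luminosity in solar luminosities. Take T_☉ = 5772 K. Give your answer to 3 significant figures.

1.84×10^5 solar luminosities

L/L_☉ = (R/R_☉)² (T/T_☉)⁴ = (21.8)² × (25600/5772)⁴
       = 475.2 × (4.435)⁴ = 475.2 × 386.9 = 1.839×10^5.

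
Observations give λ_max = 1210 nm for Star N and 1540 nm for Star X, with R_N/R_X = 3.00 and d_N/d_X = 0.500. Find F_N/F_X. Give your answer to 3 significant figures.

Wien's law: T_N/T_X = λ_X/λ_N = 1540/1210 = 1.273.
L_N/L_X = (R_N/R_X)²(T_N/T_X)⁴ = (3.00)²(1.273)⁴ = 23.61.
F_N/F_X = (L_N/L_X)/(d_N/d_X)² = 23.61/(0.500)² = 94.46.

94.5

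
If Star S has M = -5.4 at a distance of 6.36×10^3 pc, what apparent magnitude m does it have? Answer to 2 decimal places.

m = M + 5 log₁₀(d/10 pc) = -5.4 + 5 log₁₀(6.36×10^3/10)
  = -5.4 + 5 × 2.803 = -5.4 + 14.02 = 8.62.

8.62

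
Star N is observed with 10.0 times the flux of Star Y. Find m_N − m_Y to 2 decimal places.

-2.50

m_N − m_Y = −2.5 log₁₀(F_N/F_Y) = −2.5 log₁₀(10.0) = −2.5 × (1.000) = -2.500.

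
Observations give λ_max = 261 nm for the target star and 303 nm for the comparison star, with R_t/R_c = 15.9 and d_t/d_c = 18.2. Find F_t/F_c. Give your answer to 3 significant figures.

Wien's law: T_t/T_c = λ_c/λ_t = 303/261 = 1.161.
L_t/L_c = (R_t/R_c)²(T_t/T_c)⁴ = (15.9)²(1.161)⁴ = 459.2.
F_t/F_c = (L_t/L_c)/(d_t/d_c)² = 459.2/(18.2)² = 1.386.

1.39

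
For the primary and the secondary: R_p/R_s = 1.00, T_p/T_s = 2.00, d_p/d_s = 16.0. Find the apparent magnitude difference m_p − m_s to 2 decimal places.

3.01

L_p/L_s = (1.00)²(2.00)⁴ = 16.00.
F_p/F_s = (L_p/L_s)/(d_p/d_s)² = 16.00/256.0 = 0.06250.
m_p − m_s = −2.5 log₁₀(0.06250) = 3.01.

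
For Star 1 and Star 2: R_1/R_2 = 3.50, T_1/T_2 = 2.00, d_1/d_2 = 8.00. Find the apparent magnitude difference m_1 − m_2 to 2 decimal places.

L_1/L_2 = (3.50)²(2.00)⁴ = 196.0.
F_1/F_2 = (L_1/L_2)/(d_1/d_2)² = 196.0/64.00 = 3.062.
m_1 − m_2 = −2.5 log₁₀(3.062) = -1.22.

-1.22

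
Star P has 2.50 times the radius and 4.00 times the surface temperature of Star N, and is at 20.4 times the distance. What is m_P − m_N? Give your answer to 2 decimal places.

-1.46

L_P/L_N = (2.50)²(4.00)⁴ = 1600.
F_P/F_N = (L_P/L_N)/(d_P/d_N)² = 1600/416.2 = 3.845.
m_P − m_N = −2.5 log₁₀(3.845) = -1.46.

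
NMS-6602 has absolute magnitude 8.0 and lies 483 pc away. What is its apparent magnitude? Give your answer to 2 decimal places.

m = M + 5 log₁₀(d/10 pc) = 8.0 + 5 log₁₀(483/10)
  = 8.0 + 5 × 1.684 = 8.0 + 8.42 = 16.42.

16.42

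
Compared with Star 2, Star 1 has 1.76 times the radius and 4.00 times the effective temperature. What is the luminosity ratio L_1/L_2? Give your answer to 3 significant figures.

From the Stefan–Boltzmann law, L ∝ R²T⁴, so
L_1/L_2 = (R_1/R_2)² (T_1/T_2)⁴ = (1.76)² × (4.00)⁴ = 3.098 × 256.0 = 793.0.

793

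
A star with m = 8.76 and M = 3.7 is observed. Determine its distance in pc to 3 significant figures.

103 pc

m − M = 5 log₁₀(d/10 pc)
8.76 − (3.7) = 5.06 = 5 log₁₀(d/10)
d = 10 × 10^(5.06/5) = 10 × 10^1.012 = 102.8 pc.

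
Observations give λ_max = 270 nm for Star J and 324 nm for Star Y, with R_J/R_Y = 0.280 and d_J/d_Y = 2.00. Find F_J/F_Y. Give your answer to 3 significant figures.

0.0406

Wien's law: T_J/T_Y = λ_Y/λ_J = 324/270 = 1.200.
L_J/L_Y = (R_J/R_Y)²(T_J/T_Y)⁴ = (0.280)²(1.200)⁴ = 0.1626.
F_J/F_Y = (L_J/L_Y)/(d_J/d_Y)² = 0.1626/(2.00)² = 0.04064.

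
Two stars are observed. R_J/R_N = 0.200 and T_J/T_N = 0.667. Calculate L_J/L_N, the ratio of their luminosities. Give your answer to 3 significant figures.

From the Stefan–Boltzmann law, L ∝ R²T⁴, so
L_J/L_N = (R_J/R_N)² (T_J/T_N)⁴ = (0.200)² × (0.667)⁴ = 0.04000 × 0.1979 = 0.007917.

0.00792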